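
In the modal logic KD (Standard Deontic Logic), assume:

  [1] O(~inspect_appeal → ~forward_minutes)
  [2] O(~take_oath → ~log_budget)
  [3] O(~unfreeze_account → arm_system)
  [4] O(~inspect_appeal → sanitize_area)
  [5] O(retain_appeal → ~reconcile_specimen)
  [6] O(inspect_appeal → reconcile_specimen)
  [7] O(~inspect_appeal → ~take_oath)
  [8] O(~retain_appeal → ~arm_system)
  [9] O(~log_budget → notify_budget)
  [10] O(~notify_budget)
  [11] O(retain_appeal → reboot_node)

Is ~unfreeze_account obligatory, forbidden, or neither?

Forbidden

Premise 10 states O(~notify_budget) outright.
Premise 9, O(~log_budget → notify_budget), contraposes to O(~notify_budget → log_budget); with O(~notify_budget) we get O(log_budget).
The contrapositive of premise 2 (O(~take_oath → ~log_budget)) is O(log_budget → take_oath), and O(log_budget) is already established, so O(take_oath).
Premise 7 is O(~inspect_appeal → ~take_oath); contrapositively O(take_oath → inspect_appeal). Since O(take_oath) holds, K gives O(inspect_appeal).
With premise 6, O(inspect_appeal → reconcile_specimen), the K-axiom yields O(reconcile_specimen).
Premise 5, O(retain_appeal → ~reconcile_specimen), contraposes to O(reconcile_specimen → ~retain_appeal); with O(reconcile_specimen) we get O(~retain_appeal).
From O(~retain_appeal) and premise 8, O(~retain_appeal → ~arm_system), we obtain O(~arm_system).
Premise 3, O(~unfreeze_account → arm_system), contraposes to O(~arm_system → unfreeze_account); with O(~arm_system) we get O(unfreeze_account).
Premises 1, 4, 11 do not contribute to this derivation.
Thus O(unfreeze_account), which is F(~unfreeze_account): ~unfreeze_account is forbidden.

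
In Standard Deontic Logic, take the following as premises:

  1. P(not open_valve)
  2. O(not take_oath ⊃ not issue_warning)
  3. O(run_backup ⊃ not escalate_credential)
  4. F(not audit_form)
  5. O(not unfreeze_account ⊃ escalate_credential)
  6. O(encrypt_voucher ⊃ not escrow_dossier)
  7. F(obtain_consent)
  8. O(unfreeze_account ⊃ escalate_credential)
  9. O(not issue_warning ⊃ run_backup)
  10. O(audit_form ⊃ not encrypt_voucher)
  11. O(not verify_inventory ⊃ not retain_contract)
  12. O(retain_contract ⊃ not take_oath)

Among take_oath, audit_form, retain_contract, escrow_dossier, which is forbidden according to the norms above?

retain_contract

Premises 8 and 5 cover both cases: O(unfreeze_account ⊃ escalate_credential) and O(not unfreeze_account ⊃ escalate_credential). Since unfreeze_account ∨ not unfreeze_account is a tautology, O(escalate_credential) follows.
The contrapositive of premise 3 (O(run_backup ⊃ not escalate_credential)) is O(escalate_credential ⊃ not run_backup), and O(escalate_credential) is already established, so O(not run_backup).
The contrapositive of premise 9 (O(not issue_warning ⊃ run_backup)) is O(not run_backup ⊃ issue_warning), and O(not run_backup) is already established, so O(issue_warning).
Premise 2 is O(not take_oath ⊃ not issue_warning); contrapositively O(issue_warning ⊃ take_oath). Since O(issue_warning) holds, K gives O(take_oath).
Premise 12 is O(retain_contract ⊃ not take_oath); contrapositively O(take_oath ⊃ not retain_contract). Since O(take_oath) holds, K gives O(not retain_contract).
So O(not retain_contract) holds, i.e. retain_contract is forbidden. None of the other listed options is forbidden under the premises.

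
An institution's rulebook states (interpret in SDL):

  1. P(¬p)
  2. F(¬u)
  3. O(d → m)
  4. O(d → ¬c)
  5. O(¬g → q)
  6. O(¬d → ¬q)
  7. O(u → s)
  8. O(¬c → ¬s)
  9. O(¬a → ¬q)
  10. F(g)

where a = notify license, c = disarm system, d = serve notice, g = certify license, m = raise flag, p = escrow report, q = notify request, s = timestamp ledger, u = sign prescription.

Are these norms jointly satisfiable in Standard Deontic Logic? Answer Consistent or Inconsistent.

Inconsistent

F(¬u) at premise 2 means O(u).
With premise 7, O(u → s), the K-axiom yields O(s).
Premise 8 is O(¬c → ¬s); contrapositively O(s → c). Since O(s) holds, K gives O(c).
Premise 4 is O(d → ¬c); contrapositively O(c → ¬d). Since O(c) holds, K gives O(¬d).
From O(¬d) and premise 6, O(¬d → ¬q), we obtain O(¬q).
Premise 5, O(¬g → q), contraposes to O(¬q → g); with O(¬q) we get O(g).
However, F(g) at premise 10 amounts to O(¬g).
We now have both O(g) and O(¬g) — g is simultaneously obligatory and forbidden, violating the D-axiom.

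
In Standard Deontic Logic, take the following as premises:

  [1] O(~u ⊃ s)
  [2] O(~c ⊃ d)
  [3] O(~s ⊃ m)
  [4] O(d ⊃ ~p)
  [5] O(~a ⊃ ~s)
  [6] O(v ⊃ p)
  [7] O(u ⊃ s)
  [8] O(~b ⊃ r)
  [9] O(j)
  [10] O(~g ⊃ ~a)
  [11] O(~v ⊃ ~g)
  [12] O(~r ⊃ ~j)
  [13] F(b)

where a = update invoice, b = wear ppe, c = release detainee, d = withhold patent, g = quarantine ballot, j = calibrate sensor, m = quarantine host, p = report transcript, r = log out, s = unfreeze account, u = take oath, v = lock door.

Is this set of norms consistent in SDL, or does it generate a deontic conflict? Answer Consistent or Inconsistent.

Premise 12 is O(~r ⊃ ~j), but O(~r) is not derivable from the premises, so it does not yield O(~j).
So O(~j) is not derivable, and the apparent clash with O(j) does not arise.
A world satisfying every obligation exists (e.g. a=true, b=false, c=true, d=false, g=true, j=true, m=false, p=true, r=true, s=true, u=false, v=true); no atom is both obligatory and forbidden, so the set is consistent.

Consistent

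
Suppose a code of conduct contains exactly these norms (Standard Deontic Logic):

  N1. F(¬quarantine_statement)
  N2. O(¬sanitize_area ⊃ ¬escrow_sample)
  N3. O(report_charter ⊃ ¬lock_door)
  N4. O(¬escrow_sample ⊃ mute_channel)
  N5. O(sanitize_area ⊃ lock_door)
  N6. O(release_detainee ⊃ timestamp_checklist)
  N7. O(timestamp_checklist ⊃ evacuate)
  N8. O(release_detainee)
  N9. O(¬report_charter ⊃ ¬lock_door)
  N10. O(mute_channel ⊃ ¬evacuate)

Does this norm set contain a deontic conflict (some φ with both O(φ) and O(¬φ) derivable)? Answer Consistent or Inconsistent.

Premises 3 and 9 are O(report_charter ⊃ ¬lock_door) and O(¬report_charter ⊃ ¬lock_door); every ideal world satisfies report_charter or ¬report_charter, so in either case ¬lock_door holds — hence O(¬lock_door).
Premise 5 is O(sanitize_area ⊃ lock_door); contrapositively O(¬lock_door ⊃ ¬sanitize_area). Since O(¬lock_door) holds, K gives O(¬sanitize_area).
Premise 2 is O(¬sanitize_area ⊃ ¬escrow_sample); since O(¬sanitize_area), deontic closure gives O(¬escrow_sample).
From O(¬escrow_sample) and premise 4, O(¬escrow_sample ⊃ mute_channel), we obtain O(mute_channel).
With premise 10, O(mute_channel ⊃ ¬evacuate), the K-axiom yields O(¬evacuate).
Premise 7 is O(timestamp_checklist ⊃ evacuate); contrapositively O(¬evacuate ⊃ ¬timestamp_checklist). Since O(¬evacuate) holds, K gives O(¬timestamp_checklist).
The contrapositive of premise 6 (O(release_detainee ⊃ timestamp_checklist)) is O(¬timestamp_checklist ⊃ ¬release_detainee), and O(¬timestamp_checklist) is already established, so O(¬release_detainee).
But premise 8 directly asserts O(release_detainee).
We now have both O(¬release_detainee) and O(release_detainee) — release_detainee is simultaneously obligatory and forbidden, violating the D-axiom.

Inconsistent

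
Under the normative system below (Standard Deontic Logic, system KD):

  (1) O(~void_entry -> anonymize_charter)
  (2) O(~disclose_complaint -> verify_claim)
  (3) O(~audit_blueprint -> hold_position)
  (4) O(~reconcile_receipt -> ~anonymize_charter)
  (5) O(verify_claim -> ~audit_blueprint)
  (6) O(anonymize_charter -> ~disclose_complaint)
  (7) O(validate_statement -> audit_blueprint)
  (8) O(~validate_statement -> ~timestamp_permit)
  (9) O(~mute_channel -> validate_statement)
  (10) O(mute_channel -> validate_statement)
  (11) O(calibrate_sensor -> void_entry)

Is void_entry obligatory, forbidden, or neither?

By case analysis on ~mute_channel: premise 9 gives O(~mute_channel -> validate_statement) and premise 10 gives O(mute_channel -> validate_statement), so O(validate_statement) either way.
From O(validate_statement) and premise 7, O(validate_statement -> audit_blueprint), we obtain O(audit_blueprint).
The contrapositive of premise 5 (O(verify_claim -> ~audit_blueprint)) is O(audit_blueprint -> ~verify_claim), and O(audit_blueprint) is already established, so O(~verify_claim).
Premise 2, O(~disclose_complaint -> verify_claim), contraposes to O(~verify_claim -> disclose_complaint); with O(~verify_claim) we get O(disclose_complaint).
The contrapositive of premise 6 (O(anonymize_charter -> ~disclose_complaint)) is O(disclose_complaint -> ~anonymize_charter), and O(disclose_complaint) is already established, so O(~anonymize_charter).
Premise 1 is O(~void_entry -> anonymize_charter); contrapositively O(~anonymize_charter -> void_entry). Since O(~anonymize_charter) holds, K gives O(void_entry).
Premises 3, 4, 8, 11 do not contribute to this derivation.
Hence void_entry is obligatory.

Obligatory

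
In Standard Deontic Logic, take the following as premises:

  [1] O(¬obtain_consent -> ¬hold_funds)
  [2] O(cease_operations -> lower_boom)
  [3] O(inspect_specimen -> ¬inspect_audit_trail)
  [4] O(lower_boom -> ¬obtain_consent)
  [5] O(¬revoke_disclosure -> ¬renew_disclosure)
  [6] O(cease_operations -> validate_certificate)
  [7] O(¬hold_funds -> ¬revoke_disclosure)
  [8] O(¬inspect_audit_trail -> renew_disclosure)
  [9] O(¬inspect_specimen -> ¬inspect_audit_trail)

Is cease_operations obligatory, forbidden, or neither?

Forbidden

Premises 3 and 9 cover both cases: O(inspect_specimen -> ¬inspect_audit_trail) and O(¬inspect_specimen -> ¬inspect_audit_trail). Since inspect_specimen ∨ ¬inspect_specimen is a tautology, O(¬inspect_audit_trail) follows.
From O(¬inspect_audit_trail) and premise 8, O(¬inspect_audit_trail -> renew_disclosure), we obtain O(renew_disclosure).
The contrapositive of premise 5 (O(¬revoke_disclosure -> ¬renew_disclosure)) is O(renew_disclosure -> revoke_disclosure), and O(renew_disclosure) is already established, so O(revoke_disclosure).
Premise 7 is O(¬hold_funds -> ¬revoke_disclosure); contrapositively O(revoke_disclosure -> hold_funds). Since O(revoke_disclosure) holds, K gives O(hold_funds).
The contrapositive of premise 1 (O(¬obtain_consent -> ¬hold_funds)) is O(hold_funds -> obtain_consent), and O(hold_funds) is already established, so O(obtain_consent).
Premise 4 is O(lower_boom -> ¬obtain_consent); contrapositively O(obtain_consent -> ¬lower_boom). Since O(obtain_consent) holds, K gives O(¬lower_boom).
Premise 2 is O(cease_operations -> lower_boom); contrapositively O(¬lower_boom -> ¬cease_operations). Since O(¬lower_boom) holds, K gives O(¬cease_operations).
Premise 6 does not contribute to this derivation.
Thus O(¬cease_operations), which is F(cease_operations): cease_operations is forbidden.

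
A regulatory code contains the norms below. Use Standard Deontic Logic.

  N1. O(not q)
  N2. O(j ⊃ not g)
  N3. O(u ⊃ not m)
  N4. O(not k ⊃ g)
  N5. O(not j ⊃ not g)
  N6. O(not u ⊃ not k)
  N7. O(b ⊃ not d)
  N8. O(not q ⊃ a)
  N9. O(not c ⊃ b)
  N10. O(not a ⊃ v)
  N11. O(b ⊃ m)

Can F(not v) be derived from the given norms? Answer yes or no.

No

Premise 10 is O(not a ⊃ v), but O(not a) is not derivable from the premises, so it does not yield O(v).
No other premise forces O(v). An ideal world satisfying every premise can still have not v true, so F(not v) is not derivable.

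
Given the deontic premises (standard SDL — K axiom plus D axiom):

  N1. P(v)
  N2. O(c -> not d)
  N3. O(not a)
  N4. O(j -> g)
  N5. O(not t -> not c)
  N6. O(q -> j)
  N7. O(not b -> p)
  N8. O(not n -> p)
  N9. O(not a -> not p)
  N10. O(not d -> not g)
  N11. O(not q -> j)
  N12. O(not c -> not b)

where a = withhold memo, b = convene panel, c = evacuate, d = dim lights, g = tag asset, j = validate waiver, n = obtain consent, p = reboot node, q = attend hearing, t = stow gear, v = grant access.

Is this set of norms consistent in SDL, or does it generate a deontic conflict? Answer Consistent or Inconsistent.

Inconsistent

By case analysis on q: premise 6 gives O(q -> j) and premise 11 gives O(not q -> j), so O(j) either way.
Premise 4 is O(j -> g); since O(j), deontic closure gives O(g).
Premise 10 is O(not d -> not g); contrapositively O(g -> d). Since O(g) holds, K gives O(d).
Premise 2 is O(c -> not d); contrapositively O(d -> not c). Since O(d) holds, K gives O(not c).
With premise 12, O(not c -> not b), the K-axiom yields O(not b).
Premise 7 is O(not b -> p); since O(not b), deontic closure gives O(p).
Premise 9 is O(not a -> not p); contrapositively O(p -> a). Since O(p) holds, K gives O(a).
Yet premise 3 states O(not a).
We now have both O(a) and O(not a) — a is simultaneously obligatory and forbidden, violating the D-axiom.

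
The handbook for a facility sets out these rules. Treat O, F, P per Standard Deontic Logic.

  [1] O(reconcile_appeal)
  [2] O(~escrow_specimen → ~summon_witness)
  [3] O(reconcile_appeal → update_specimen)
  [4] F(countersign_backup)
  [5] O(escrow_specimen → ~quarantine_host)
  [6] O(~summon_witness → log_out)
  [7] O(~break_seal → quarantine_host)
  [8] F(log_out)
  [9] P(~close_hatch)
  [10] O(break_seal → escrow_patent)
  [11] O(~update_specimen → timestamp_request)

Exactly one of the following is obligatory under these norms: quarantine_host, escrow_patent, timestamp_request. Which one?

F(log_out) at premise 8 means O(~log_out).
The contrapositive of premise 6 (O(~summon_witness → log_out)) is O(~log_out → summon_witness), and O(~log_out) is already established, so O(summon_witness).
Premise 2 is O(~escrow_specimen → ~summon_witness); contrapositively O(summon_witness → escrow_specimen). Since O(summon_witness) holds, K gives O(escrow_specimen).
Applying K to premise 5 (O(escrow_specimen → ~quarantine_host)) and O(escrow_specimen) yields O(~quarantine_host).
Premise 7 is O(~break_seal → quarantine_host); contrapositively O(~quarantine_host → break_seal). Since O(~quarantine_host) holds, K gives O(break_seal).
With premise 10, O(break_seal → escrow_patent), the K-axiom yields O(escrow_patent).
So O(escrow_patent) holds — escrow_patent is obligatory. None of the other listed options is made obligatory by any chain of premises.

escrow_patent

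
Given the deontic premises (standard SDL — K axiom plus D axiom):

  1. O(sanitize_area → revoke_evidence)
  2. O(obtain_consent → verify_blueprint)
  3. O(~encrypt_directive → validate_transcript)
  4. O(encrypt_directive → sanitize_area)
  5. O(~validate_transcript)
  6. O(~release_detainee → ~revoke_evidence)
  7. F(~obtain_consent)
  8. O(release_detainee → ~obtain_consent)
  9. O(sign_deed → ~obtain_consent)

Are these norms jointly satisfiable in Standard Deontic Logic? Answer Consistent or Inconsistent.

Premise 5 states O(~validate_transcript) outright.
Premise 3, O(~encrypt_directive → validate_transcript), contraposes to O(~validate_transcript → encrypt_directive); with O(~validate_transcript) we get O(encrypt_directive).
With premise 4, O(encrypt_directive → sanitize_area), the K-axiom yields O(sanitize_area).
From O(sanitize_area) and premise 1, O(sanitize_area → revoke_evidence), we obtain O(revoke_evidence).
Premise 6 is O(~release_detainee → ~revoke_evidence); contrapositively O(revoke_evidence → release_detainee). Since O(revoke_evidence) holds, K gives O(release_detainee).
From O(release_detainee) and premise 8, O(release_detainee → ~obtain_consent), we obtain O(~obtain_consent).
But premise 7, F(~obtain_consent), means O(obtain_consent).
We now have both O(~obtain_consent) and O(obtain_consent) — obtain_consent is simultaneously obligatory and forbidden, violating the D-axiom.

Inconsistent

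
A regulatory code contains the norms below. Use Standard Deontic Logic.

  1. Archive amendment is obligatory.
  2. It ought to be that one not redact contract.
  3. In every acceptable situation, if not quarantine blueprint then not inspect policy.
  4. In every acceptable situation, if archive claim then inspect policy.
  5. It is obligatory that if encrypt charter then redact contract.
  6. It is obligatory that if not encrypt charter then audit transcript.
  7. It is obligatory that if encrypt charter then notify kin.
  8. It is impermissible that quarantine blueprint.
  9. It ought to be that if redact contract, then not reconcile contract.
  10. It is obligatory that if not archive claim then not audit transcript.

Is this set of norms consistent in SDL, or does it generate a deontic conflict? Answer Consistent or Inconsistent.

Premise 2 states O(¬redact_contract) outright.
Premise 5 is O(encrypt_charter → redact_contract); contrapositively O(¬redact_contract → ¬encrypt_charter). Since O(¬redact_contract) holds, K gives O(¬encrypt_charter).
With premise 6, O(¬encrypt_charter → audit_transcript), the K-axiom yields O(audit_transcript).
Premise 10, O(¬archive_claim → ¬audit_transcript), contraposes to O(audit_transcript → archive_claim); with O(audit_transcript) we get O(archive_claim).
Applying K to premise 4 (O(archive_claim → inspect_policy)) and O(archive_claim) yields O(inspect_policy).
Premise 3 is O(¬quarantine_blueprint → ¬inspect_policy); contrapositively O(inspect_policy → quarantine_blueprint). Since O(inspect_policy) holds, K gives O(quarantine_blueprint).
However, F(quarantine_blueprint) at premise 8 amounts to O(¬quarantine_blueprint).
We now have both O(quarantine_blueprint) and O(¬quarantine_blueprint) — quarantine_blueprint is simultaneously obligatory and forbidden, violating the D-axiom.

Inconsistent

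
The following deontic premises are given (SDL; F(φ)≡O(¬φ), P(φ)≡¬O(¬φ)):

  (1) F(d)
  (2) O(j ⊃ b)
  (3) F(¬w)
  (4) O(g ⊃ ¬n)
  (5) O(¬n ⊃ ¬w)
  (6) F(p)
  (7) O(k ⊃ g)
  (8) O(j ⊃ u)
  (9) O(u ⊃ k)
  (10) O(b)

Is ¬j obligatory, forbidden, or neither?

Premise 3 is F(¬w), i.e. O(w).
Premise 5 is O(¬n ⊃ ¬w); contrapositively O(w ⊃ n). Since O(w) holds, K gives O(n).
Premise 4 is O(g ⊃ ¬n); contrapositively O(n ⊃ ¬g). Since O(n) holds, K gives O(¬g).
The contrapositive of premise 7 (O(k ⊃ g)) is O(¬g ⊃ ¬k), and O(¬g) is already established, so O(¬k).
The contrapositive of premise 9 (O(u ⊃ k)) is O(¬k ⊃ ¬u), and O(¬k) is already established, so O(¬u).
The contrapositive of premise 8 (O(j ⊃ u)) is O(¬u ⊃ ¬j), and O(¬u) is already established, so O(¬j).
Premises 1, 2, 6, 10 do not contribute to this derivation.
Hence ¬j is obligatory.

Obligatory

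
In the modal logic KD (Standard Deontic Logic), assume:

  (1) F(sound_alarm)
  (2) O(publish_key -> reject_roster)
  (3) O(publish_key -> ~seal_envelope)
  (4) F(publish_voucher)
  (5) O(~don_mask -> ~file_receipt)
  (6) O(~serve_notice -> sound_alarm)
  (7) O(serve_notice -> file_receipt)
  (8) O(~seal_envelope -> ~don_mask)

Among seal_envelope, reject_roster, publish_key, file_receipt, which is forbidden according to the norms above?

Premise 1 is F(sound_alarm), i.e. O(~sound_alarm).
Premise 6, O(~serve_notice -> sound_alarm), contraposes to O(~sound_alarm -> serve_notice); with O(~sound_alarm) we get O(serve_notice).
Applying K to premise 7 (O(serve_notice -> file_receipt)) and O(serve_notice) yields O(file_receipt).
The contrapositive of premise 5 (O(~don_mask -> ~file_receipt)) is O(file_receipt -> don_mask), and O(file_receipt) is already established, so O(don_mask).
Premise 8 is O(~seal_envelope -> ~don_mask); contrapositively O(don_mask -> seal_envelope). Since O(don_mask) holds, K gives O(seal_envelope).
Premise 3, O(publish_key -> ~seal_envelope), contraposes to O(seal_envelope -> ~publish_key); with O(seal_envelope) we get O(~publish_key).
So O(~publish_key) holds, i.e. publish_key is forbidden. None of the other listed options is forbidden under the premises.

publish_key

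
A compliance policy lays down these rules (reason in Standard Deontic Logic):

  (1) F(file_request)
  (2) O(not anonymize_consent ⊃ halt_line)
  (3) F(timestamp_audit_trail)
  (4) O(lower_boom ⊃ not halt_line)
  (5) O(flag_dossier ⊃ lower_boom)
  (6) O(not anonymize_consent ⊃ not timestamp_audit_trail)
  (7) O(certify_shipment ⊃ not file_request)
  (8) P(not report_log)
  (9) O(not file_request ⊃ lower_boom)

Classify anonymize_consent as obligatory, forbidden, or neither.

Obligatory

F(file_request) at premise 1 means O(not file_request).
With premise 9, O(not file_request ⊃ lower_boom), the K-axiom yields O(lower_boom).
From O(lower_boom) and premise 4, O(lower_boom ⊃ not halt_line), we obtain O(not halt_line).
Premise 2 is O(not anonymize_consent ⊃ halt_line); contrapositively O(not halt_line ⊃ anonymize_consent). Since O(not halt_line) holds, K gives O(anonymize_consent).
Premises 3, 5, 6, 7, 8 do not contribute to this derivation.
Hence anonymize_consent is obligatory.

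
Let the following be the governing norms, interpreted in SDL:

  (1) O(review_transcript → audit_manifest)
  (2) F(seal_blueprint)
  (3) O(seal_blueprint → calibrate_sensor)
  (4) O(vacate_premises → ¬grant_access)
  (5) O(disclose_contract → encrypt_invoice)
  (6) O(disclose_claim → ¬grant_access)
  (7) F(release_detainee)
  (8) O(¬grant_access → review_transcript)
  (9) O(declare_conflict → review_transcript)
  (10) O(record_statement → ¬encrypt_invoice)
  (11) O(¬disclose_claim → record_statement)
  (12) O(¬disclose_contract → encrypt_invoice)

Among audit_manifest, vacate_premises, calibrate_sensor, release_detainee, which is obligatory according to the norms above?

audit_manifest

By case analysis on ¬disclose_contract: premise 12 gives O(¬disclose_contract → encrypt_invoice) and premise 5 gives O(disclose_contract → encrypt_invoice), so O(encrypt_invoice) either way.
Premise 10 is O(record_statement → ¬encrypt_invoice); contrapositively O(encrypt_invoice → ¬record_statement). Since O(encrypt_invoice) holds, K gives O(¬record_statement).
Premise 11 is O(¬disclose_claim → record_statement); contrapositively O(¬record_statement → disclose_claim). Since O(¬record_statement) holds, K gives O(disclose_claim).
From O(disclose_claim) and premise 6, O(disclose_claim → ¬grant_access), we obtain O(¬grant_access).
Applying K to premise 8 (O(¬grant_access → review_transcript)) and O(¬grant_access) yields O(review_transcript).
From O(review_transcript) and premise 1, O(review_transcript → audit_manifest), we obtain O(audit_manifest).
So O(audit_manifest) holds — audit_manifest is obligatory. None of the other listed options is made obligatory by any chain of premises.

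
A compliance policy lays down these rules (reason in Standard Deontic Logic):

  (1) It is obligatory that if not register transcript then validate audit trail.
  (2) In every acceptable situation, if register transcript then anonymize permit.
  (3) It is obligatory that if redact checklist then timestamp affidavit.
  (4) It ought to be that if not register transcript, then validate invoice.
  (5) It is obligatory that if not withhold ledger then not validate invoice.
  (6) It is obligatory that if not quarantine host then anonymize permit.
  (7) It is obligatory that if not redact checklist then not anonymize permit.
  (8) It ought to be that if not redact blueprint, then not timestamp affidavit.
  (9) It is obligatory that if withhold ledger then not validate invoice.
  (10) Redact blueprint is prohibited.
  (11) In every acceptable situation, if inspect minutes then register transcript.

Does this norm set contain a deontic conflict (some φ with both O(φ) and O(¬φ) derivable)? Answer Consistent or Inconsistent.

By case analysis on ¬withhold_ledger: premise 5 gives O(¬withhold_ledger → ¬validate_invoice) and premise 9 gives O(withhold_ledger → ¬validate_invoice), so O(¬validate_invoice) either way.
The contrapositive of premise 4 (O(¬register_transcript → validate_invoice)) is O(¬validate_invoice → register_transcript), and O(¬validate_invoice) is already established, so O(register_transcript).
Applying K to premise 2 (O(register_transcript → anonymize_permit)) and O(register_transcript) yields O(anonymize_permit).
The contrapositive of premise 7 (O(¬redact_checklist → ¬anonymize_permit)) is O(anonymize_permit → redact_checklist), and O(anonymize_permit) is already established, so O(redact_checklist).
With premise 3, O(redact_checklist → timestamp_affidavit), the K-axiom yields O(timestamp_affidavit).
Premise 8, O(¬redact_blueprint → ¬timestamp_affidavit), contraposes to O(timestamp_affidavit → redact_blueprint); with O(timestamp_affidavit) we get O(redact_blueprint).
However, F(redact_blueprint) at premise 10 amounts to O(¬redact_blueprint).
We now have both O(redact_blueprint) and O(¬redact_blueprint) — redact_blueprint is simultaneously obligatory and forbidden, violating the D-axiom.

Inconsistent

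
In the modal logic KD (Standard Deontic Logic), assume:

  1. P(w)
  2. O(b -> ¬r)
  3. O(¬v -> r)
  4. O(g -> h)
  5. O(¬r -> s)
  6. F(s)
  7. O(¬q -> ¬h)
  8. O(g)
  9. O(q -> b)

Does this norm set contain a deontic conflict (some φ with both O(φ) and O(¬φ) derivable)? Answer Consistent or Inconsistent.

Premise 6, F(s), is equivalent to O(¬s).
The contrapositive of premise 5 (O(¬r -> s)) is O(¬s -> r), and O(¬s) is already established, so O(r).
Premise 2, O(b -> ¬r), contraposes to O(r -> ¬b); with O(r) we get O(¬b).
The contrapositive of premise 9 (O(q -> b)) is O(¬b -> ¬q), and O(¬b) is already established, so O(¬q).
Applying K to premise 7 (O(¬q -> ¬h)) and O(¬q) yields O(¬h).
Premise 4, O(g -> h), contraposes to O(¬h -> ¬g); with O(¬h) we get O(¬g).
However, premise 8 gives O(g).
We now have both O(¬g) and O(g) — g is simultaneously obligatory and forbidden, violating the D-axiom.

Inconsistent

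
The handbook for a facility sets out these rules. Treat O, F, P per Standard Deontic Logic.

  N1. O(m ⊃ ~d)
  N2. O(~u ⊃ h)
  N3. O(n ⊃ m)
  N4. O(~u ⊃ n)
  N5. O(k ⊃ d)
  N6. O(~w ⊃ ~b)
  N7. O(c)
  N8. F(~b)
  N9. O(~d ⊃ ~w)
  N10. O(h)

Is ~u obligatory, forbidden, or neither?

Forbidden

Premise 8, F(~b), is equivalent to O(b).
Premise 6 is O(~w ⊃ ~b); contrapositively O(b ⊃ w). Since O(b) holds, K gives O(w).
Premise 9 is O(~d ⊃ ~w); contrapositively O(w ⊃ d). Since O(w) holds, K gives O(d).
The contrapositive of premise 1 (O(m ⊃ ~d)) is O(d ⊃ ~m), and O(d) is already established, so O(~m).
The contrapositive of premise 3 (O(n ⊃ m)) is O(~m ⊃ ~n), and O(~m) is already established, so O(~n).
The contrapositive of premise 4 (O(~u ⊃ n)) is O(~n ⊃ u), and O(~n) is already established, so O(u).
Premises 2, 5, 7, 10 do not contribute to this derivation.
Thus O(u), which is F(~u): ~u is forbidden.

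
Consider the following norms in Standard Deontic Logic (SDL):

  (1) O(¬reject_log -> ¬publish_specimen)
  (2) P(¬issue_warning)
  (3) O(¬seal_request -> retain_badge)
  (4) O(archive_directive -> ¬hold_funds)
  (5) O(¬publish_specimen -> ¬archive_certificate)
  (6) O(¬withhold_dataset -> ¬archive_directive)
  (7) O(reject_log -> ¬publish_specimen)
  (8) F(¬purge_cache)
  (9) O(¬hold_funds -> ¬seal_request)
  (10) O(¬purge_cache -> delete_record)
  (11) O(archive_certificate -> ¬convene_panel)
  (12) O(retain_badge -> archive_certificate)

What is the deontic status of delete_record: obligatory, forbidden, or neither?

Premise 10 is O(¬purge_cache -> delete_record), but O(¬purge_cache) is not derivable from the premises, so it does not yield O(delete_record).
No premise or chain of K-axiom applications forces O(delete_record), and none forces O(¬delete_record). So delete_record is neither obligatory nor forbidden under these norms.

Neither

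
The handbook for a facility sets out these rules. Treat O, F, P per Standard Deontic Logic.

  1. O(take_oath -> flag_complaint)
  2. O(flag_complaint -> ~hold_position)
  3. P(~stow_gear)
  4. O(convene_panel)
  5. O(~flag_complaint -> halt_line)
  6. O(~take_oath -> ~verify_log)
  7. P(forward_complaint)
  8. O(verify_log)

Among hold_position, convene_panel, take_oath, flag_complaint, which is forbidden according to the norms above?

hold_position

Premise 8 states O(verify_log) outright.
Premise 6, O(~take_oath -> ~verify_log), contraposes to O(verify_log -> take_oath); with O(verify_log) we get O(take_oath).
From O(take_oath) and premise 1, O(take_oath -> flag_complaint), we obtain O(flag_complaint).
From O(flag_complaint) and premise 2, O(flag_complaint -> ~hold_position), we obtain O(~hold_position).
So O(~hold_position) holds, i.e. hold_position is forbidden. None of the other listed options is forbidden under the premises.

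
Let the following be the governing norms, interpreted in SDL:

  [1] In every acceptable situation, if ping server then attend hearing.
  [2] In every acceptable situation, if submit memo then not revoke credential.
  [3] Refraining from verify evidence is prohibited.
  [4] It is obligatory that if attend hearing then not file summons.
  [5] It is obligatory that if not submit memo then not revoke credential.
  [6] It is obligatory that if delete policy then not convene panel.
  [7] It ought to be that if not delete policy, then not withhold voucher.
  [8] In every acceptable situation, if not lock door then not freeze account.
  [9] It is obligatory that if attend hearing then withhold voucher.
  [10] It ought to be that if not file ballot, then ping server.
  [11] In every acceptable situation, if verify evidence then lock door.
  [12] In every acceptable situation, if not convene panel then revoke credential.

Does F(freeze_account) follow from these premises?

Premise 8 is O(¬lock_door → ¬freeze_account), but O(¬lock_door) is not derivable from the premises, so it does not yield O(¬freeze_account).
No other premise forces O(¬freeze_account). An ideal world satisfying every premise can still have freeze_account true, so F(freeze_account) is not derivable.

No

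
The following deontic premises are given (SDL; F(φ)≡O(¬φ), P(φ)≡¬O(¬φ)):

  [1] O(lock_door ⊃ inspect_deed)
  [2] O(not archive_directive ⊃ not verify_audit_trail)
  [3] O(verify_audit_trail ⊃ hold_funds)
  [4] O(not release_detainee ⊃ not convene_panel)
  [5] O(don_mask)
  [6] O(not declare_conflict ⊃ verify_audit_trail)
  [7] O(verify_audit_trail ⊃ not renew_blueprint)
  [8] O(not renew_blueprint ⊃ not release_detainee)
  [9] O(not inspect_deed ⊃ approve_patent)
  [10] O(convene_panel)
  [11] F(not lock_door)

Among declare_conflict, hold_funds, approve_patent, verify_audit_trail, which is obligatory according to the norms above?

declare_conflict

Premise 10 gives O(convene_panel).
The contrapositive of premise 4 (O(not release_detainee ⊃ not convene_panel)) is O(convene_panel ⊃ release_detainee), and O(convene_panel) is already established, so O(release_detainee).
Premise 8, O(not renew_blueprint ⊃ not release_detainee), contraposes to O(release_detainee ⊃ renew_blueprint); with O(release_detainee) we get O(renew_blueprint).
Premise 7 is O(verify_audit_trail ⊃ not renew_blueprint); contrapositively O(renew_blueprint ⊃ not verify_audit_trail). Since O(renew_blueprint) holds, K gives O(not verify_audit_trail).
The contrapositive of premise 6 (O(not declare_conflict ⊃ verify_audit_trail)) is O(not verify_audit_trail ⊃ declare_conflict), and O(not verify_audit_trail) is already established, so O(declare_conflict).
So O(declare_conflict) holds — declare_conflict is obligatory. None of the other listed options is made obligatory by any chain of premises.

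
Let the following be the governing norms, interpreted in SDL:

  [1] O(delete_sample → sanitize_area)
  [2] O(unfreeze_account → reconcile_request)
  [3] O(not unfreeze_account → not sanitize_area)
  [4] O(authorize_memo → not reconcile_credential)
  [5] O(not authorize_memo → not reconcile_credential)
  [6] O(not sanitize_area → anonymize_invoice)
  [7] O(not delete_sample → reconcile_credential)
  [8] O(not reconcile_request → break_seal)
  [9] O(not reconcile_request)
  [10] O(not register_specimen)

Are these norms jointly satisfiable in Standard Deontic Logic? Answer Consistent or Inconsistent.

Premises 4 and 5 are O(authorize_memo → not reconcile_credential) and O(not authorize_memo → not reconcile_credential); every ideal world satisfies authorize_memo or not authorize_memo, so in either case not reconcile_credential holds — hence O(not reconcile_credential).
The contrapositive of premise 7 (O(not delete_sample → reconcile_credential)) is O(not reconcile_credential → delete_sample), and O(not reconcile_credential) is already established, so O(delete_sample).
Premise 1 is O(delete_sample → sanitize_area); since O(delete_sample), deontic closure gives O(sanitize_area).
Premise 3 is O(not unfreeze_account → not sanitize_area); contrapositively O(sanitize_area → unfreeze_account). Since O(sanitize_area) holds, K gives O(unfreeze_account).
Premise 2 is O(unfreeze_account → reconcile_request); since O(unfreeze_account), deontic closure gives O(reconcile_request).
However, premise 9 gives O(not reconcile_request).
We now have both O(reconcile_request) and O(not reconcile_request) — reconcile_request is simultaneously obligatory and forbidden, violating the D-axiom.

Inconsistent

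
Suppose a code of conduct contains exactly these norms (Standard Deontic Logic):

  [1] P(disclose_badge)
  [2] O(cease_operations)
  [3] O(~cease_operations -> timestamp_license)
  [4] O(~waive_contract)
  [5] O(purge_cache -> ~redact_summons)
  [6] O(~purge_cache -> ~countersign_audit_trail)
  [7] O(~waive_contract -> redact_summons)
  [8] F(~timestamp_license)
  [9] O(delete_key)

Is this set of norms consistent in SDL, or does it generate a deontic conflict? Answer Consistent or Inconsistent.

Consistent

Premise 3 is O(~cease_operations -> timestamp_license); even if O(timestamp_license) held, inferring O(~cease_operations) would be affirming the consequent — invalid.
So O(~cease_operations) is not derivable, and the apparent clash with O(cease_operations) does not arise.
A world satisfying every obligation exists (e.g. cease_operations=true, countersign_audit_trail=false, delete_key=true, disclose_badge=false, purge_cache=false, redact_summons=true, timestamp_license=true, waive_contract=false); no atom is both obligatory and forbidden, so the set is consistent.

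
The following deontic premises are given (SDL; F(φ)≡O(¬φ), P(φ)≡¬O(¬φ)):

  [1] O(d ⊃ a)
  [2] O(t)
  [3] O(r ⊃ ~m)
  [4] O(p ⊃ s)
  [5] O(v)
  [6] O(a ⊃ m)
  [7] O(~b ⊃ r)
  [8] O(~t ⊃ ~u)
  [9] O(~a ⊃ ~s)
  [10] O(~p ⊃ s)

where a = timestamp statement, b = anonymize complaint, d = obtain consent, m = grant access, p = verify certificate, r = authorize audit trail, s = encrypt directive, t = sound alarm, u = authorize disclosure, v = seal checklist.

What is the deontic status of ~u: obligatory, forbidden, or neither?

Neither

Premise 8 is O(~t ⊃ ~u), but O(~t) is not derivable from the premises, so it does not yield O(~u).
No premise or chain of K-axiom applications forces O(~u), and none forces O(u). So ~u is neither obligatory nor forbidden under these norms.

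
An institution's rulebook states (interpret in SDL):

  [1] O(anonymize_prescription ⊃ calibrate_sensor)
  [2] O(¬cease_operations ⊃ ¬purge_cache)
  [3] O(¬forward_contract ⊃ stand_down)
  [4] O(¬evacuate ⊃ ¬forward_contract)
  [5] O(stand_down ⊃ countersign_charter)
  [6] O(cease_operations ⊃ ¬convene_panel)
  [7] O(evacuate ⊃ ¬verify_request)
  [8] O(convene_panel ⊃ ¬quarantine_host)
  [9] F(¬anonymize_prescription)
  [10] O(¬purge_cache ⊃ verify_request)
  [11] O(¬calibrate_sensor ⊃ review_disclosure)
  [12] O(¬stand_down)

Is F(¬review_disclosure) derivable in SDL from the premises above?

Premise 11 is O(¬calibrate_sensor ⊃ review_disclosure), but O(¬calibrate_sensor) is not derivable from the premises, so it does not yield O(review_disclosure).
No other premise forces O(review_disclosure). An ideal world satisfying every premise can still have ¬review_disclosure true, so F(¬review_disclosure) is not derivable.

No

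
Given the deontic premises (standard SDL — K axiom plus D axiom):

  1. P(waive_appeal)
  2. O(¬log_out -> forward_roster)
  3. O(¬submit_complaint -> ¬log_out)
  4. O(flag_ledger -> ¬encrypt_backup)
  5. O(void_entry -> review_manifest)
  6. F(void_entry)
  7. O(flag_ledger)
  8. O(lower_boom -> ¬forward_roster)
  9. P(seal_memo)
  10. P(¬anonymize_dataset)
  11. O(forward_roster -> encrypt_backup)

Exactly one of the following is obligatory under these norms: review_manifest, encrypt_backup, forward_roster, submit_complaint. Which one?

Premise 7 gives O(flag_ledger).
Premise 4 is O(flag_ledger -> ¬encrypt_backup); since O(flag_ledger), deontic closure gives O(¬encrypt_backup).
The contrapositive of premise 11 (O(forward_roster -> encrypt_backup)) is O(¬encrypt_backup -> ¬forward_roster), and O(¬encrypt_backup) is already established, so O(¬forward_roster).
Premise 2, O(¬log_out -> forward_roster), contraposes to O(¬forward_roster -> log_out); with O(¬forward_roster) we get O(log_out).
Premise 3, O(¬submit_complaint -> ¬log_out), contraposes to O(log_out -> submit_complaint); with O(log_out) we get O(submit_complaint).
So O(submit_complaint) holds — submit_complaint is obligatory. None of the other listed options is made obligatory by any chain of premises.

submit_complaint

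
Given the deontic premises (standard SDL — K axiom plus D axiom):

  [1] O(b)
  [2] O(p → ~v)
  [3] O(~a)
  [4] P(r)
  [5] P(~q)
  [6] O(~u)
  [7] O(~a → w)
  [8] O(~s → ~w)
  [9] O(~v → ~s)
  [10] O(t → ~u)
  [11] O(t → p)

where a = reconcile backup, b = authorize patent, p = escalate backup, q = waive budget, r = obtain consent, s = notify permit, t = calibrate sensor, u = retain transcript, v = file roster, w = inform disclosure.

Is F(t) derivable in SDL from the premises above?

Yes

Premise 3 gives O(~a).
Applying K to premise 7 (O(~a → w)) and O(~a) yields O(w).
The contrapositive of premise 8 (O(~s → ~w)) is O(w → s), and O(w) is already established, so O(s).
Premise 9, O(~v → ~s), contraposes to O(s → v); with O(s) we get O(v).
Premise 2 is O(p → ~v); contrapositively O(v → ~p). Since O(v) holds, K gives O(~p).
The contrapositive of premise 11 (O(t → p)) is O(~p → ~t), and O(~p) is already established, so O(~t).
Premises 1, 4, 5, 6, 10 do not contribute to this derivation.
So O(~t) holds, i.e. F(t). The claim follows.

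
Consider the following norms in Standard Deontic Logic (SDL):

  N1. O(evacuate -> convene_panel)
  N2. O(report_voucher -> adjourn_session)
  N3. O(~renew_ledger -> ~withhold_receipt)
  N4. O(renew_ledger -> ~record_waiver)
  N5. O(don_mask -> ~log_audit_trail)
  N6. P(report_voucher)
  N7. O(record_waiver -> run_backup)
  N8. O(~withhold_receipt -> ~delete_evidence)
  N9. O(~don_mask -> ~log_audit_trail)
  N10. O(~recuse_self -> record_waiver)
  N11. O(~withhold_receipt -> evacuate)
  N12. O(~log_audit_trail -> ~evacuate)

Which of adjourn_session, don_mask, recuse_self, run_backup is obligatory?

recuse_self

Premises 5 and 9 cover both cases: O(don_mask -> ~log_audit_trail) and O(~don_mask -> ~log_audit_trail). Since don_mask ∨ ~don_mask is a tautology, O(~log_audit_trail) follows.
From O(~log_audit_trail) and premise 12, O(~log_audit_trail -> ~evacuate), we obtain O(~evacuate).
The contrapositive of premise 11 (O(~withhold_receipt -> evacuate)) is O(~evacuate -> withhold_receipt), and O(~evacuate) is already established, so O(withhold_receipt).
The contrapositive of premise 3 (O(~renew_ledger -> ~withhold_receipt)) is O(withhold_receipt -> renew_ledger), and O(withhold_receipt) is already established, so O(renew_ledger).
From O(renew_ledger) and premise 4, O(renew_ledger -> ~record_waiver), we obtain O(~record_waiver).
The contrapositive of premise 10 (O(~recuse_self -> record_waiver)) is O(~record_waiver -> recuse_self), and O(~record_waiver) is already established, so O(recuse_self).
So O(recuse_self) holds — recuse_self is obligatory. None of the other listed options is made obligatory by any chain of premises.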